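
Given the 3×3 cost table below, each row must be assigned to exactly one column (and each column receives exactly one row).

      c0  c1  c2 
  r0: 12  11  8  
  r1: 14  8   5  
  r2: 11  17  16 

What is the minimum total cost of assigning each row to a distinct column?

Minimum assignment cost: 27

one of 2 optimal assignments: row0→col1 (cost 11), row1→col2 (cost 5), row2→col0 (cost 11)
total = 11 + 5 + 11 = 27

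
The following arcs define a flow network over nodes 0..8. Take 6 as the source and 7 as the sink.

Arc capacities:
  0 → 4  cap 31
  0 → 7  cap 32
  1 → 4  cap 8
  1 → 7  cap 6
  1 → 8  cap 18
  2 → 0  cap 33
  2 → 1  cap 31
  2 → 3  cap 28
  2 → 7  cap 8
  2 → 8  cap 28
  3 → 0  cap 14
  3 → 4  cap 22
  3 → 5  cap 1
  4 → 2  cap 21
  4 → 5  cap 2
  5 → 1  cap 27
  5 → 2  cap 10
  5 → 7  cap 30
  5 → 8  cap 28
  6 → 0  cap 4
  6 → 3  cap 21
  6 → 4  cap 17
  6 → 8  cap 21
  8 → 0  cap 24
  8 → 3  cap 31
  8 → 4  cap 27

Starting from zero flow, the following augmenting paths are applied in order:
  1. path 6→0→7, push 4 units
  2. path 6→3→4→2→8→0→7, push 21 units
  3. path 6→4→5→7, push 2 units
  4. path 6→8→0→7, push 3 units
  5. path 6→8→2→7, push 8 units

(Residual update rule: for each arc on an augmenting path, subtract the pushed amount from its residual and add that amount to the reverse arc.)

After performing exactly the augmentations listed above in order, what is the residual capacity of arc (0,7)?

after path 1 (6→0→7, push 4): res(0,7)=28
after path 2 (6→3→4→2→8→0→7, push 21): res(0,7)=7
after path 3 (6→4→5→7, push 2): res(0,7)=7
after path 4 (6→8→0→7, push 3): res(0,7)=4
after path 5 (6→8→2→7, push 8): res(0,7)=4

Residual capacity of (0,7): 4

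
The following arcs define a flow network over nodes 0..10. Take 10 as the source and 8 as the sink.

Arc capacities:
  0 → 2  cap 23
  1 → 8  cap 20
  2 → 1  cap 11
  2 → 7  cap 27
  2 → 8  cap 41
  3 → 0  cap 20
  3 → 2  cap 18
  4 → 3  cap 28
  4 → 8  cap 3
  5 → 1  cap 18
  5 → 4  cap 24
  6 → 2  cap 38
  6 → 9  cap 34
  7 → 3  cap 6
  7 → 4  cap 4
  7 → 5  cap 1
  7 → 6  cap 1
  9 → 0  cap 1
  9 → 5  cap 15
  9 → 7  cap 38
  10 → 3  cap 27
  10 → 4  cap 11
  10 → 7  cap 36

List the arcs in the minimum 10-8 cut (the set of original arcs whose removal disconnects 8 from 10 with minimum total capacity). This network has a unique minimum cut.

augment #1: 10→4→8 push 3
augment #2: 10→3→2→8 push 18
augment #3: 10→3→0→2→8 push 9
augment #4: 10→7→5→1→8 push 1
augment #5: 10→7→6→2→8 push 1
augment #6: 10→4→3→0→2→8 push 8
augment #7: 10→7→3→0→2→8 push 3
max flow = 43; residual-reachable set from 10 gives S-side
cut edges (S→T): {(3,0), (3,2), (4,8), (7,5), (7,6)} total cap 43

Min-cut arcs: {(3,0), (3,2), (4,8), (7,5), (7,6)} (total capacity 43)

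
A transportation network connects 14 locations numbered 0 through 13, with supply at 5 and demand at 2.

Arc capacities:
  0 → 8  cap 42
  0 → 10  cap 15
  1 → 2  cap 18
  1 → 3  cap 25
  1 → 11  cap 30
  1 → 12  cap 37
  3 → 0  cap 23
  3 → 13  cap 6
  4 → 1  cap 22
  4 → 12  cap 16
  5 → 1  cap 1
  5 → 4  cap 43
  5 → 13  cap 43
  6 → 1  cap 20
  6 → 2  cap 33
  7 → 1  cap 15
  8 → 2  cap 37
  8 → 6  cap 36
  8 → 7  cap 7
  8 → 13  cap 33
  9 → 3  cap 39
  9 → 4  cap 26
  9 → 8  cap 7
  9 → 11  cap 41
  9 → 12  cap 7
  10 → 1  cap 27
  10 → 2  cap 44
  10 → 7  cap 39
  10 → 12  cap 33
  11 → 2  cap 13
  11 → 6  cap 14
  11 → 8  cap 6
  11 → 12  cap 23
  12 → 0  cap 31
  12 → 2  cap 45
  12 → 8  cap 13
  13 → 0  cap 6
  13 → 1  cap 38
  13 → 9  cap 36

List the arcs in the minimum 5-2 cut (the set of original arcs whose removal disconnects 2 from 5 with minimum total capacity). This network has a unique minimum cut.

augment #1: 5→1→2 push 1
augment #2: 5→4→1→2 push 17
augment #3: 5→4→12→2 push 16
augment #4: 5→4→1→11→2 push 5
augment #5: 5→13→0→8→2 push 6
augment #6: 5→13→1→11→2 push 8
augment #7: 5→13→1→12→2 push 29
max flow = 82; residual-reachable set from 5 gives S-side
cut edges (S→T): {(4,1), (4,12), (5,1), (5,13)} total cap 82

Min-cut arcs: {(4,1), (4,12), (5,1), (5,13)} (total capacity 82)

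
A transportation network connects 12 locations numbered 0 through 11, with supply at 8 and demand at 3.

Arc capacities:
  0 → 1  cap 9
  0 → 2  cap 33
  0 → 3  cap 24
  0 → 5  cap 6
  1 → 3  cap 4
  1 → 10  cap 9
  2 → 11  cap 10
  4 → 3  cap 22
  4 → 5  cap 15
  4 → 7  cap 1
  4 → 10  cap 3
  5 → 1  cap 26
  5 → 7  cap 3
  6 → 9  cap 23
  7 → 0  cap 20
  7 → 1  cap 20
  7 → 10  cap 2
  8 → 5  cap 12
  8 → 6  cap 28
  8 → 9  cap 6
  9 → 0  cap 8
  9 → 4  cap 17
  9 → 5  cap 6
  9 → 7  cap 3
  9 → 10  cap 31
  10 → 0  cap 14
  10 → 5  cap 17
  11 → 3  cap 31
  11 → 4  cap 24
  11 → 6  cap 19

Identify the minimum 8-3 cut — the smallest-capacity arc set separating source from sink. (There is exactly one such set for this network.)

augment #1: 8→5→1→3 push 4
augment #2: 8→9→0→3 push 6
augment #3: 8→5→7→0→3 push 3
augment #4: 8→6→9→0→3 push 2
augment #5: 8→6→9→4→3 push 17
augment #6: 8→5→1→10→0→3 push 5
augment #7: 8→6→9→7→0→3 push 3
augment #8: 8→6→9→10→0→3 push 1
max flow = 41; residual-reachable set from 8 gives S-side
cut edges (S→T): {(6,9), (8,5), (8,9)} total cap 41

Min-cut arcs: {(6,9), (8,5), (8,9)} (total capacity 41)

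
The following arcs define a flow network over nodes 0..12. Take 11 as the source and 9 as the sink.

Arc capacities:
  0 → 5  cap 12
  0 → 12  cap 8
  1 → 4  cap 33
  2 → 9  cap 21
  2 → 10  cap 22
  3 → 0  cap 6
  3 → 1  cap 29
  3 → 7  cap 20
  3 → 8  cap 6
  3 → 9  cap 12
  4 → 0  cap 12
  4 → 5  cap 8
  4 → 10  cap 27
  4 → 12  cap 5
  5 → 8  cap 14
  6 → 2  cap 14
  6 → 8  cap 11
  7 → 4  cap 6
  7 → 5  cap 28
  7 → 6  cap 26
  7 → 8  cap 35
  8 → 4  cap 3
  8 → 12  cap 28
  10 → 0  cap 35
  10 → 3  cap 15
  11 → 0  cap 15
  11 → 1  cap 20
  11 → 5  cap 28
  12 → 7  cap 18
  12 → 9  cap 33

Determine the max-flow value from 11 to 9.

Maximum flow value: 42

augment #1: 11→0→12→9 bottleneck 8, total now 8
augment #2: 11→1→4→12→9 bottleneck 5, total now 13
augment #3: 11→5→8→12→9 bottleneck 14, total now 27
augment #4: 11→1→4→10→3→9 bottleneck 12, total now 39
augment #5: 11→1→4→10→3→8→12→9 bottleneck 3, total now 42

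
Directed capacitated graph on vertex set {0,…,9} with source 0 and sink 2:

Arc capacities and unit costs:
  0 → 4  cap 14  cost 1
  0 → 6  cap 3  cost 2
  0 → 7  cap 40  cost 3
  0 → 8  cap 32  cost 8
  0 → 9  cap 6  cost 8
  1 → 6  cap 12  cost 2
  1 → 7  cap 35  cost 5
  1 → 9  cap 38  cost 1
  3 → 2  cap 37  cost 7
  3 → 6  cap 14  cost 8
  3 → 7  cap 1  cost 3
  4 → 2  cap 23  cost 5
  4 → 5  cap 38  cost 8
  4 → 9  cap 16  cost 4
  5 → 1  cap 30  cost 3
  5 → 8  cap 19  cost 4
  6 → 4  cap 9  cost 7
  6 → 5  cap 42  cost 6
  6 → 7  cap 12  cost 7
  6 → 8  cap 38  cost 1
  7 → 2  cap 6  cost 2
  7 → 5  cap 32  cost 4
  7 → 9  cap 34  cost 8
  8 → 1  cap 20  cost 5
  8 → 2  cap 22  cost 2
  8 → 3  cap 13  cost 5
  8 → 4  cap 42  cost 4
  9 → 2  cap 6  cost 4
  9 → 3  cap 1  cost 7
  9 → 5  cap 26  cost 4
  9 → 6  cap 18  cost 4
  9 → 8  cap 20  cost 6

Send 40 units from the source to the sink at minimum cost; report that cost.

Minimum cost for 40 units: 299

shortest-cost path #1: 0→7→2 push 6 @ unit cost 5 (adds 30)
shortest-cost path #2: 0→6→8→2 push 3 @ unit cost 5 (adds 15)
shortest-cost path #3: 0→4→2 push 14 @ unit cost 6 (adds 84)
shortest-cost path #4: 0→8→2 push 17 @ unit cost 10 (adds 170)
total cost = 299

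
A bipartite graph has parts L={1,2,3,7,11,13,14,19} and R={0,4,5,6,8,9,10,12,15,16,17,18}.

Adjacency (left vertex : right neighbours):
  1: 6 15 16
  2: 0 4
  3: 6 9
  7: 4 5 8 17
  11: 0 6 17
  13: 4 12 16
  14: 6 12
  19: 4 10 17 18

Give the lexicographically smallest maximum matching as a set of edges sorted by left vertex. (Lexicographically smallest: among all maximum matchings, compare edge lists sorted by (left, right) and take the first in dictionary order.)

|M| = 8 (so the lex-smallest maximum matching has 8 edges)
process left vertices in ascending order; for each, take the smallest-labelled available neighbour that still permits 8 edges overall, or leave it unmatched if none does
lex-smallest matching: {1-6, 2-0, 3-9, 7-4, 11-17, 13-16, 14-12, 19-10}

Lex-smallest maximum matching: {(1,6), (2,0), (3,9), (7,4), (11,17), (13,16), (14,12), (19,10)}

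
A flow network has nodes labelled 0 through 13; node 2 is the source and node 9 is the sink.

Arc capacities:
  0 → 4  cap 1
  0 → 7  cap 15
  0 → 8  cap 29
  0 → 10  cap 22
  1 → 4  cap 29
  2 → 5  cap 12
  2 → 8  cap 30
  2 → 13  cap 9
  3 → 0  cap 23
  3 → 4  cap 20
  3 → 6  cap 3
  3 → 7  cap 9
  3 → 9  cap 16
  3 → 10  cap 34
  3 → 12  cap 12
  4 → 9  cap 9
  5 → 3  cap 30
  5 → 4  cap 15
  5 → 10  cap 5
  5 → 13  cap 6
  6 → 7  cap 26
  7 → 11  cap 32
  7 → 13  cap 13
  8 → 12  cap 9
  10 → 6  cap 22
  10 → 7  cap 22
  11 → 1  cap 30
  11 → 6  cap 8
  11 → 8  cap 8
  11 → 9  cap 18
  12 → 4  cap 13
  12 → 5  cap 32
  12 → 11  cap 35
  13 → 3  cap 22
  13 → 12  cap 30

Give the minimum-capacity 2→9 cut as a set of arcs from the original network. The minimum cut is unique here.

augment #1: 2→5→3→9 push 12
augment #2: 2→13→3→9 push 4
augment #3: 2→8→12→4→9 push 9
augment #4: 2→13→12→11→9 push 5
max flow = 30; residual-reachable set from 2 gives S-side
cut edges (S→T): {(2,5), (2,13), (8,12)} total cap 30

Min-cut arcs: {(2,5), (2,13), (8,12)} (total capacity 30)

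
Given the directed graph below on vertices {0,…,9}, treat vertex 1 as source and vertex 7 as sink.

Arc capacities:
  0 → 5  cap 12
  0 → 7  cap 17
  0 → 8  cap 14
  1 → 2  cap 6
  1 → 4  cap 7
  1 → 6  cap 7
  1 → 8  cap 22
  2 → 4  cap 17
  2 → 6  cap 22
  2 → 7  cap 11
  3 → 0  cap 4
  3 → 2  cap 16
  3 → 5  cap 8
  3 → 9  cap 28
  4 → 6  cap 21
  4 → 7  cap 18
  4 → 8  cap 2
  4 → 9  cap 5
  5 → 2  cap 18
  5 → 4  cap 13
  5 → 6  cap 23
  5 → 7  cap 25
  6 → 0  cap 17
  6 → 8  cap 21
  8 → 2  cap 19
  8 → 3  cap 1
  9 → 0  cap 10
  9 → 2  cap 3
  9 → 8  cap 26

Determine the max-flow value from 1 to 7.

augment #1: 1→2→7 bottleneck 6, total now 6
augment #2: 1→4→7 bottleneck 7, total now 13
augment #3: 1→6→0→7 bottleneck 7, total now 20
augment #4: 1→8→2→7 bottleneck 5, total now 25
augment #5: 1→8→2→4→7 bottleneck 11, total now 36
augment #6: 1→8→3→0→7 bottleneck 1, total now 37
augment #7: 1→8→2→6→0→7 bottleneck 3, total now 40

Maximum flow value: 40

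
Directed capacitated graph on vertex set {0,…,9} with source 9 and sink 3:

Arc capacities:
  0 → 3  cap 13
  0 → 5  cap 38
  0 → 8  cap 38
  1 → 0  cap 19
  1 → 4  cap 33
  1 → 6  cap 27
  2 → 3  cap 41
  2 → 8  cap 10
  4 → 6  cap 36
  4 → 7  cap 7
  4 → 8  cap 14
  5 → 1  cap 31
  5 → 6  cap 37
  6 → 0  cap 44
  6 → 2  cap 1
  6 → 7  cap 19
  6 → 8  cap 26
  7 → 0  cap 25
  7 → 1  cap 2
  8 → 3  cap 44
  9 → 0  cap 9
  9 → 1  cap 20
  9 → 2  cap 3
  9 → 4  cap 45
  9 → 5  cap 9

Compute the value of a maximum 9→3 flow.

augment #1: 9→0→3 bottleneck 9, total now 9
augment #2: 9→2→3 bottleneck 3, total now 12
augment #3: 9→1→0→3 bottleneck 4, total now 16
augment #4: 9→4→8→3 bottleneck 14, total now 30
augment #5: 9→1→0→8→3 bottleneck 15, total now 45
augment #6: 9→1→6→2→3 bottleneck 1, total now 46
augment #7: 9→4→6→8→3 bottleneck 15, total now 61

Maximum flow value: 61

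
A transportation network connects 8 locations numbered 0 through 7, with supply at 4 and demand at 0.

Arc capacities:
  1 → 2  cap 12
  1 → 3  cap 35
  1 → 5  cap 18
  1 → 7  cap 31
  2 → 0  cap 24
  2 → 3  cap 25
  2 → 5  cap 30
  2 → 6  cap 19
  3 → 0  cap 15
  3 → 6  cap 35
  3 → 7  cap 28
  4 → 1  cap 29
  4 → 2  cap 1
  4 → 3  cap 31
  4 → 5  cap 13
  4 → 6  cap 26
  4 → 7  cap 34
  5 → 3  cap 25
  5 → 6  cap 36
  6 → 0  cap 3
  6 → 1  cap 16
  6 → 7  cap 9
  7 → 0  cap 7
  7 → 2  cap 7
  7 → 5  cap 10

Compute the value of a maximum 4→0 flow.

Maximum flow value: 45

augment #1: 4→2→0 bottleneck 1, total now 1
augment #2: 4→3→0 bottleneck 15, total now 16
augment #3: 4→6→0 bottleneck 3, total now 19
augment #4: 4→7→0 bottleneck 7, total now 26
augment #5: 4→1→2→0 bottleneck 12, total now 38
augment #6: 4→7→2→0 bottleneck 7, total now 45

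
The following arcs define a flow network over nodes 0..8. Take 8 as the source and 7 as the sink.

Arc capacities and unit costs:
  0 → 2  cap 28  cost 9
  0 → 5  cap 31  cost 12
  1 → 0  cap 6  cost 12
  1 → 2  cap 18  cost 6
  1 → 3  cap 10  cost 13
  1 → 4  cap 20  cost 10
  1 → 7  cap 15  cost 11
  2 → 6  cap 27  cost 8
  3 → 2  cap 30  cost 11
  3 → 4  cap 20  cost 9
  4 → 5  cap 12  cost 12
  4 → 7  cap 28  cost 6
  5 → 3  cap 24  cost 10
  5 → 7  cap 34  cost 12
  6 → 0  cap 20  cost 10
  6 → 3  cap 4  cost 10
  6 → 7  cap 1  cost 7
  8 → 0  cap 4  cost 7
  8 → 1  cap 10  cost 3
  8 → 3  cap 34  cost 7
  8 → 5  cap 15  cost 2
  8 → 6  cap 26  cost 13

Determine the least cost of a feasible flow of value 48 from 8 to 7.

Minimum cost for 48 units: 872

shortest-cost path #1: 8→1→7 push 10 @ unit cost 14 (adds 140)
shortest-cost path #2: 8→5→7 push 15 @ unit cost 14 (adds 210)
shortest-cost path #3: 8→6→7 push 1 @ unit cost 20 (adds 20)
shortest-cost path #4: 8→3→4→7 push 20 @ unit cost 22 (adds 440)
shortest-cost path #5: 8→0→5→7 push 2 @ unit cost 31 (adds 62)
total cost = 872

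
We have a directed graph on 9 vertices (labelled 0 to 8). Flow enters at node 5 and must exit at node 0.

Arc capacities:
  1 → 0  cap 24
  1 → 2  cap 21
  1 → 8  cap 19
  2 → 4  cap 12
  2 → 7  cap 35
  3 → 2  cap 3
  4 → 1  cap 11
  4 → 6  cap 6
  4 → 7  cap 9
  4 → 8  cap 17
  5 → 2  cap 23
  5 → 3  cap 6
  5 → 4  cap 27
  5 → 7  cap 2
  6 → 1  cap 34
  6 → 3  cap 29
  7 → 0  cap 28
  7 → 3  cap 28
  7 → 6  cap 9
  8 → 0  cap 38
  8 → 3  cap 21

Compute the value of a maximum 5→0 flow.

augment #1: 5→7→0 bottleneck 2, total now 2
augment #2: 5→2→7→0 bottleneck 23, total now 25
augment #3: 5→4→1→0 bottleneck 11, total now 36
augment #4: 5→4→7→0 bottleneck 3, total now 39
augment #5: 5→4→8→0 bottleneck 13, total now 52
augment #6: 5→3→2→4→8→0 bottleneck 3, total now 55

Maximum flow value: 55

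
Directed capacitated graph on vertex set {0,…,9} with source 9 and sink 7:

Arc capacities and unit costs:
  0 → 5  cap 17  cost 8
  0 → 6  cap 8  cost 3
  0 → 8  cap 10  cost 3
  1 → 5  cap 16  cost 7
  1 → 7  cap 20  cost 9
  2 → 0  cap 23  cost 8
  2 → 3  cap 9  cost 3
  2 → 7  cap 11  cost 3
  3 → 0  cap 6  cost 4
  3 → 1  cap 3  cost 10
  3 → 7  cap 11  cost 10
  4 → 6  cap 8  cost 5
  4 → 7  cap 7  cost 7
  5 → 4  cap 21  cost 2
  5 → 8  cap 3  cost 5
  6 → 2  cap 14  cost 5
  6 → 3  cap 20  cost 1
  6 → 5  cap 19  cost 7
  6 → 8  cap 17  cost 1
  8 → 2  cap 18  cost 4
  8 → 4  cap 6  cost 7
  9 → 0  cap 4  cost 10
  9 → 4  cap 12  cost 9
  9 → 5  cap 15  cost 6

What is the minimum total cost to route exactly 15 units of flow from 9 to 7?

Minimum cost for 15 units: 260

shortest-cost path #1: 9→5→4→7 push 7 @ unit cost 15 (adds 105)
shortest-cost path #2: 9→5→8→2→7 push 3 @ unit cost 18 (adds 54)
shortest-cost path #3: 9→0→8→2→7 push 4 @ unit cost 20 (adds 80)
shortest-cost path #4: 9→5→4→6→2→7 push 1 @ unit cost 21 (adds 21)
total cost = 260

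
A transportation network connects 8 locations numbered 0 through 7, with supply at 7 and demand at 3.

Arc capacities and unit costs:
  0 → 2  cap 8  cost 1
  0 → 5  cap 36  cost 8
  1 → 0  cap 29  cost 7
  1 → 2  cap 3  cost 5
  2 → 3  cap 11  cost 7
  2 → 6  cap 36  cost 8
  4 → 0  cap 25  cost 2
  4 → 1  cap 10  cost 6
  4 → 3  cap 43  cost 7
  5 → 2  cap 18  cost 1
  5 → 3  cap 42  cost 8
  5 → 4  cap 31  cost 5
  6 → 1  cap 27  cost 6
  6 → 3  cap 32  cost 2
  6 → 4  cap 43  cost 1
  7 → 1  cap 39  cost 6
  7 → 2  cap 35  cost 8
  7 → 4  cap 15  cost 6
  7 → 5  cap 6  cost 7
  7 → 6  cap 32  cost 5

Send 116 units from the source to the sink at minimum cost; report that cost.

shortest-cost path #1: 7→6→3 push 32 @ unit cost 7 (adds 224)
shortest-cost path #2: 7→4→3 push 15 @ unit cost 13 (adds 195)
shortest-cost path #3: 7→2→3 push 11 @ unit cost 15 (adds 165)
shortest-cost path #4: 7→5→3 push 6 @ unit cost 15 (adds 90)
shortest-cost path #5: 7→2→6→4→3 push 24 @ unit cost 24 (adds 576)
shortest-cost path #6: 7→1→2→6→4→3 push 3 @ unit cost 27 (adds 81)
shortest-cost path #7: 7→1→0→5→3 push 25 @ unit cost 29 (adds 725)
total cost = 2056

Minimum cost for 116 units: 2056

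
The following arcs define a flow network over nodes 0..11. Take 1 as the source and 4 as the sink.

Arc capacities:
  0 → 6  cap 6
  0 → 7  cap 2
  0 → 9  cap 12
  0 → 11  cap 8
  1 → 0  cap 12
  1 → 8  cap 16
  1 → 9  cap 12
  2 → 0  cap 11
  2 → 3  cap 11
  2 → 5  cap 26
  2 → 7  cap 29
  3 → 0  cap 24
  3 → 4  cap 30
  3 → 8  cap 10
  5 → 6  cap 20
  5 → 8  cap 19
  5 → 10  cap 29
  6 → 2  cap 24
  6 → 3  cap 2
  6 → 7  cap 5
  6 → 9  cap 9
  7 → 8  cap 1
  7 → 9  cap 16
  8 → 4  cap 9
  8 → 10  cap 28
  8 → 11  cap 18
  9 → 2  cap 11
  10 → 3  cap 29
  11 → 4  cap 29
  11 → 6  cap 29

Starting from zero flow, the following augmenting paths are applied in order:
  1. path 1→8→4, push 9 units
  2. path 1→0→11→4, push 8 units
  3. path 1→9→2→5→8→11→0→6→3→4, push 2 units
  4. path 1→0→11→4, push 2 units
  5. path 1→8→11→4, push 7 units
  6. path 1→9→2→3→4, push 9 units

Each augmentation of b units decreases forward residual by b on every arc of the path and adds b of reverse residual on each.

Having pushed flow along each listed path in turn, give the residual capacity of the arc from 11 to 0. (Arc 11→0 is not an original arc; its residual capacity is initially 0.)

Residual capacity of (11,0): 8

after path 1 (1→8→4, push 9): res(11,0)=0
after path 2 (1→0→11→4, push 8): res(11,0)=8
after path 3 (1→9→2→5→8→11→0→6→3→4, push 2): res(11,0)=6
after path 4 (1→0→11→4, push 2): res(11,0)=8
after path 5 (1→8→11→4, push 7): res(11,0)=8
after path 6 (1→9→2→3→4, push 9): res(11,0)=8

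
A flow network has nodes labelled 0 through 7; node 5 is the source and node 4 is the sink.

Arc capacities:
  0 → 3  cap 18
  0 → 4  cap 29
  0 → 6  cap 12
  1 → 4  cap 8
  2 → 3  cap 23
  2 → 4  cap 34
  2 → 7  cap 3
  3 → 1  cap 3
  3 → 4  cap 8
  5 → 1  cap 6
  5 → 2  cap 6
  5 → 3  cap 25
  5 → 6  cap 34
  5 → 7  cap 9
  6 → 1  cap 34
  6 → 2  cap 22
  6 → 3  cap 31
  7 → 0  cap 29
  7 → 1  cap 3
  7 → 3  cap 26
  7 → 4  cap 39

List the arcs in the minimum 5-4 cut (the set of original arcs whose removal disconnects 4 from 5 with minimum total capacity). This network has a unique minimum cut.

Min-cut arcs: {(1,4), (3,4), (5,2), (5,7), (6,2)} (total capacity 53)

augment #1: 5→1→4 push 6
augment #2: 5→2→4 push 6
augment #3: 5→3→4 push 8
augment #4: 5→7→4 push 9
augment #5: 5→3→1→4 push 2
augment #6: 5→6→2→4 push 22
max flow = 53; residual-reachable set from 5 gives S-side
cut edges (S→T): {(1,4), (3,4), (5,2), (5,7), (6,2)} total cap 53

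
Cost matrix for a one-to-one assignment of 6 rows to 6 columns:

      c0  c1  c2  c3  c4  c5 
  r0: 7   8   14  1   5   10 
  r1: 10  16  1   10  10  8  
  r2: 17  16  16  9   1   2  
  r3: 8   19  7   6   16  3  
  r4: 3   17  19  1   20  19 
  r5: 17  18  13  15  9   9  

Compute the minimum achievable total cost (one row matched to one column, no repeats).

Minimum assignment cost: 27

optimal assignment: row0→col3 (cost 1), row1→col2 (cost 1), row2→col4 (cost 1), row3→col5 (cost 3), row4→col0 (cost 3), row5→col1 (cost 18)
total = 1 + 1 + 1 + 3 + 3 + 18 = 27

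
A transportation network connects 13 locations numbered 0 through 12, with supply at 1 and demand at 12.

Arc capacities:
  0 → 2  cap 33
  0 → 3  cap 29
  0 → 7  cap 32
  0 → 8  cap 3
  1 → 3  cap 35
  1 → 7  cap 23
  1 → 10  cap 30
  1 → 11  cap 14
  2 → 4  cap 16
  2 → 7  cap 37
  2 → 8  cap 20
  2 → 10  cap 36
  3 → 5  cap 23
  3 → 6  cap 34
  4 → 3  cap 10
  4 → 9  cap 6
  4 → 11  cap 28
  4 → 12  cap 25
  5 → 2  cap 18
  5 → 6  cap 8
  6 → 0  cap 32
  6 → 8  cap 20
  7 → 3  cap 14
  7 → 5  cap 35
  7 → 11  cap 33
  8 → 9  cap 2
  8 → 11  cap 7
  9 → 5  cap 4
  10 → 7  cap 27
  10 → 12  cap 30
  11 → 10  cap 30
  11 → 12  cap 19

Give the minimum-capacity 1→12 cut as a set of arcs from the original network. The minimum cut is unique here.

Min-cut arcs: {(2,4), (10,12), (11,12)} (total capacity 65)

augment #1: 1→10→12 push 30
augment #2: 1→11→12 push 14
augment #3: 1→7→11→12 push 5
augment #4: 1→3→5→2→4→12 push 16
max flow = 65; residual-reachable set from 1 gives S-side
cut edges (S→T): {(2,4), (10,12), (11,12)} total cap 65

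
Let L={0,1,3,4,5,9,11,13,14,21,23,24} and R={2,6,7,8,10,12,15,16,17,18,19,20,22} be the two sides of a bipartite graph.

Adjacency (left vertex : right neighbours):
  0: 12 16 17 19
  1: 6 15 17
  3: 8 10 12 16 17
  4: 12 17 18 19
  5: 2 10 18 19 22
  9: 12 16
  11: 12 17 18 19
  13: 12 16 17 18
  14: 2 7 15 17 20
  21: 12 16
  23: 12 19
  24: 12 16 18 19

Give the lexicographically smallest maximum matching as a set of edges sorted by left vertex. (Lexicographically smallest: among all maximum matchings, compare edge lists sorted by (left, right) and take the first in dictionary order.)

|M| = 9 (so the lex-smallest maximum matching has 9 edges)
process left vertices in ascending order; for each, take the smallest-labelled available neighbour that still permits 9 edges overall, or leave it unmatched if none does
lex-smallest matching: {0-12, 1-6, 3-8, 4-17, 5-2, 9-16, 11-18, 14-7, 23-19}

Lex-smallest maximum matching: {(0,12), (1,6), (3,8), (4,17), (5,2), (9,16), (11,18), (14,7), (23,19)}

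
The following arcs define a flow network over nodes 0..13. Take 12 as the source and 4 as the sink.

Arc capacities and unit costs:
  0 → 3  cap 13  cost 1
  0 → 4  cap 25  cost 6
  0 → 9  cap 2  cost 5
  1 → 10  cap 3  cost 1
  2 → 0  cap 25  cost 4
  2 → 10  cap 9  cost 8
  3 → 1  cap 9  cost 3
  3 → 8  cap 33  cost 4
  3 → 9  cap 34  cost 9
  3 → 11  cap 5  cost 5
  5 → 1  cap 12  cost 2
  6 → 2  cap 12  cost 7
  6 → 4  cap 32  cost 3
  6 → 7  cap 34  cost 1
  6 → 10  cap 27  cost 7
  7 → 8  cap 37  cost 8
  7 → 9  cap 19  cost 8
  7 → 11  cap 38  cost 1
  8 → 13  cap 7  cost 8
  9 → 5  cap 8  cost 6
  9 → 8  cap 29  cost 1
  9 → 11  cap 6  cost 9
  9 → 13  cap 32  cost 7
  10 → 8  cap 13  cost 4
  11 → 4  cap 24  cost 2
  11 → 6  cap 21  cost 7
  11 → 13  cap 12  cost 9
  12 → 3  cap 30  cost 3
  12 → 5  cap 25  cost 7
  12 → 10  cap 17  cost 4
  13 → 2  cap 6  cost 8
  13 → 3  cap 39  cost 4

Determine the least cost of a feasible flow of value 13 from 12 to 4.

Minimum cost for 13 units: 254

shortest-cost path #1: 12→3→11→4 push 5 @ unit cost 10 (adds 50)
shortest-cost path #2: 12→3→9→11→4 push 6 @ unit cost 23 (adds 138)
shortest-cost path #3: 12→3→8→13→2→0→4 push 2 @ unit cost 33 (adds 66)
total cost = 254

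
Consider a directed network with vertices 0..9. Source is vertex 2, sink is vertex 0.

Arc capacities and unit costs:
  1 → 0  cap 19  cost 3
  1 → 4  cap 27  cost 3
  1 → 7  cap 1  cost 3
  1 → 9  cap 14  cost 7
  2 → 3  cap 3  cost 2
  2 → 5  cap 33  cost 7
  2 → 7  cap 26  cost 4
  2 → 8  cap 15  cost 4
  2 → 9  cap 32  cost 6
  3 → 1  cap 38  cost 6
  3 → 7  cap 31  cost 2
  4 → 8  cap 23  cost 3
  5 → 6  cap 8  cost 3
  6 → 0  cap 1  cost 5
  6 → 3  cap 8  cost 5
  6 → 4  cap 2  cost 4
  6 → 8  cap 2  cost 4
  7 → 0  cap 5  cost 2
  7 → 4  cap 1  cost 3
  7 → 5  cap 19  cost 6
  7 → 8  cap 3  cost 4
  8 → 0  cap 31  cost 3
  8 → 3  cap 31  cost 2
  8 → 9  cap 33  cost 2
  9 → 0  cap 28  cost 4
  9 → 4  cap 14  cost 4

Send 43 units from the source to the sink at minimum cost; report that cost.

Minimum cost for 43 units: 365

shortest-cost path #1: 2→7→0 push 5 @ unit cost 6 (adds 30)
shortest-cost path #2: 2→8→0 push 15 @ unit cost 7 (adds 105)
shortest-cost path #3: 2→9→0 push 23 @ unit cost 10 (adds 230)
total cost = 365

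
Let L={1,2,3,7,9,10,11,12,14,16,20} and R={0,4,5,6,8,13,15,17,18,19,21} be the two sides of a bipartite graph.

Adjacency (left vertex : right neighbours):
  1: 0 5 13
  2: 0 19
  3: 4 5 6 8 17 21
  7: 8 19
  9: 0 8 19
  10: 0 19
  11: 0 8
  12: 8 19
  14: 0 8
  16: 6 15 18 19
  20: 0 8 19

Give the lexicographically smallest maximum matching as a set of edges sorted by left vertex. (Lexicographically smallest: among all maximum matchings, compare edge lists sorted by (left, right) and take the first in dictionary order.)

|M| = 6 (so the lex-smallest maximum matching has 6 edges)
process left vertices in ascending order; for each, take the smallest-labelled available neighbour that still permits 6 edges overall, or leave it unmatched if none does
lex-smallest matching: {1-5, 2-0, 3-4, 7-8, 9-19, 16-6}

Lex-smallest maximum matching: {(1,5), (2,0), (3,4), (7,8), (9,19), (16,6)}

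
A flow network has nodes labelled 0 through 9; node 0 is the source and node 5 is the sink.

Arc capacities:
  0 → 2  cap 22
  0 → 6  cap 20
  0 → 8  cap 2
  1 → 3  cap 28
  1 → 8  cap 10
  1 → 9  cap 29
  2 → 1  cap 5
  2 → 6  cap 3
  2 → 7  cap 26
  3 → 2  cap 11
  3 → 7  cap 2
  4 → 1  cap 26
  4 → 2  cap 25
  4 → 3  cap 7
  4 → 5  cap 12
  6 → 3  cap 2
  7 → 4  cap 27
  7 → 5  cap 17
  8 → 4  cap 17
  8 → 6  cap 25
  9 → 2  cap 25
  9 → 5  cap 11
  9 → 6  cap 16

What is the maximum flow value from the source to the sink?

augment #1: 0→2→7→5 bottleneck 17, total now 17
augment #2: 0→8→4→5 bottleneck 2, total now 19
augment #3: 0→2→1→9→5 bottleneck 5, total now 24
augment #4: 0→6→3→7→4→5 bottleneck 2, total now 26

Maximum flow value: 26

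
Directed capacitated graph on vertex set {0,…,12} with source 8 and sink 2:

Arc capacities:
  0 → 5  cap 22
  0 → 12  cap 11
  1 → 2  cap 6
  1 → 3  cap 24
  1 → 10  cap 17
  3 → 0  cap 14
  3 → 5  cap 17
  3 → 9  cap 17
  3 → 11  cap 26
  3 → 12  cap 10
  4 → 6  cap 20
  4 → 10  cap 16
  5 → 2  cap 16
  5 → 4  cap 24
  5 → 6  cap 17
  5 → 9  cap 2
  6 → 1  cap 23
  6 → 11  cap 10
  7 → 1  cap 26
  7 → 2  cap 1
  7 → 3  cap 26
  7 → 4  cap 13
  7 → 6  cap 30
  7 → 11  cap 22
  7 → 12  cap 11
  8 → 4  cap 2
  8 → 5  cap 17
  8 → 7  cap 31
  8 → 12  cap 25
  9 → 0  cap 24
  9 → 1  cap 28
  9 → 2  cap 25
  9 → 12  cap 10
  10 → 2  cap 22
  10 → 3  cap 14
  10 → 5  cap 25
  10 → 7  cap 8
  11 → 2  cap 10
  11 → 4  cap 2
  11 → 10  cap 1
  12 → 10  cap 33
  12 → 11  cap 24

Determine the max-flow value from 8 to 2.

augment #1: 8→5→2 bottleneck 16, total now 16
augment #2: 8→7→2 bottleneck 1, total now 17
augment #3: 8→4→10→2 bottleneck 2, total now 19
augment #4: 8→5→9→2 bottleneck 1, total now 20
augment #5: 8→7→1→2 bottleneck 6, total now 26
augment #6: 8→7→11→2 bottleneck 10, total now 36
augment #7: 8→12→10→2 bottleneck 20, total now 56
augment #8: 8→7→3→9→2 bottleneck 14, total now 70
augment #9: 8→12→10→3→9→2 bottleneck 3, total now 73
augment #10: 8→12→10→5→9→2 bottleneck 1, total now 74

Maximum flow value: 74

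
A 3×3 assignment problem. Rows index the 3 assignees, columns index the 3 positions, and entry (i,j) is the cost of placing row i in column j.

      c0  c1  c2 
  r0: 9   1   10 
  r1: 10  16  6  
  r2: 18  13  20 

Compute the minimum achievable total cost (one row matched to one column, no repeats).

Minimum assignment cost: 25

optimal assignment: row0→col1 (cost 1), row1→col2 (cost 6), row2→col0 (cost 18)
total = 1 + 6 + 18 = 25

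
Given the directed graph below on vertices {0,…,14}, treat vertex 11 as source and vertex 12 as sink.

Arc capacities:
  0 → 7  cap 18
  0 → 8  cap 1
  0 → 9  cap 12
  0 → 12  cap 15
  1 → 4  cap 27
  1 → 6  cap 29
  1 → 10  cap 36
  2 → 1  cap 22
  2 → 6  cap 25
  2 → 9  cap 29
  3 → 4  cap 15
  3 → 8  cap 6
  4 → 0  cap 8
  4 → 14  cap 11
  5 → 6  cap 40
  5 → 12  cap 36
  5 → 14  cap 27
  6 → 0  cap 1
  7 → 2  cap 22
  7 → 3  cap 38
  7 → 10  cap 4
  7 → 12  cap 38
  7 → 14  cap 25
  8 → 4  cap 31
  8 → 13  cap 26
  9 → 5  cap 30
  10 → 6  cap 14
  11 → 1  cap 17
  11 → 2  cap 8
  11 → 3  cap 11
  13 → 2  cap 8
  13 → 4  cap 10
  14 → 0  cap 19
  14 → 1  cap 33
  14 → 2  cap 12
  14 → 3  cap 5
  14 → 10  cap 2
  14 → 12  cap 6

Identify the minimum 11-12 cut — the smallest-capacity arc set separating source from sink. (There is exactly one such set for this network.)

Min-cut arcs: {(3,8), (4,0), (4,14), (6,0), (11,2)} (total capacity 34)

augment #1: 11→1→4→0→12 push 8
augment #2: 11→1→4→14→12 push 6
augment #3: 11→1→6→0→12 push 1
augment #4: 11→2→9→5→12 push 8
augment #5: 11→1→4→14→0→12 push 2
augment #6: 11→3→4→14→0→12 push 3
augment #7: 11→3→8→13→2→9→5→12 push 6
max flow = 34; residual-reachable set from 11 gives S-side
cut edges (S→T): {(3,8), (4,0), (4,14), (6,0), (11,2)} total cap 34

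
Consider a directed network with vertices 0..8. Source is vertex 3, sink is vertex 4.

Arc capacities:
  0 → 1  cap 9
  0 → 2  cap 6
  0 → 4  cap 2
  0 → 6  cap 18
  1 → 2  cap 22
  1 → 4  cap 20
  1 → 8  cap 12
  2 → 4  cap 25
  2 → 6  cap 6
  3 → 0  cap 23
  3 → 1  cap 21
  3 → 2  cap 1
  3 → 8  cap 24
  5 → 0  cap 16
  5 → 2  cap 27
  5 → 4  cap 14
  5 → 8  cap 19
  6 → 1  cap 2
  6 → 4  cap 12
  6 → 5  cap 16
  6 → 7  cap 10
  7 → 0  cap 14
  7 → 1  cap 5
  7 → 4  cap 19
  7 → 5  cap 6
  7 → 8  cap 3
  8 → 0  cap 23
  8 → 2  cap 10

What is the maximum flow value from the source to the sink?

augment #1: 3→0→4 bottleneck 2, total now 2
augment #2: 3→1→4 bottleneck 20, total now 22
augment #3: 3→2→4 bottleneck 1, total now 23
augment #4: 3→0→2→4 bottleneck 6, total now 29
augment #5: 3→0→6→4 bottleneck 12, total now 41
augment #6: 3→1→2→4 bottleneck 1, total now 42
augment #7: 3→8→2→4 bottleneck 10, total now 52
augment #8: 3→0→1→2→4 bottleneck 3, total now 55
augment #9: 3→8→0→1→2→4 bottleneck 4, total now 59
augment #10: 3→8→0→6→5→4 bottleneck 6, total now 65
augment #11: 3→8→0→1→2→6→5→4 bottleneck 2, total now 67

Maximum flow value: 67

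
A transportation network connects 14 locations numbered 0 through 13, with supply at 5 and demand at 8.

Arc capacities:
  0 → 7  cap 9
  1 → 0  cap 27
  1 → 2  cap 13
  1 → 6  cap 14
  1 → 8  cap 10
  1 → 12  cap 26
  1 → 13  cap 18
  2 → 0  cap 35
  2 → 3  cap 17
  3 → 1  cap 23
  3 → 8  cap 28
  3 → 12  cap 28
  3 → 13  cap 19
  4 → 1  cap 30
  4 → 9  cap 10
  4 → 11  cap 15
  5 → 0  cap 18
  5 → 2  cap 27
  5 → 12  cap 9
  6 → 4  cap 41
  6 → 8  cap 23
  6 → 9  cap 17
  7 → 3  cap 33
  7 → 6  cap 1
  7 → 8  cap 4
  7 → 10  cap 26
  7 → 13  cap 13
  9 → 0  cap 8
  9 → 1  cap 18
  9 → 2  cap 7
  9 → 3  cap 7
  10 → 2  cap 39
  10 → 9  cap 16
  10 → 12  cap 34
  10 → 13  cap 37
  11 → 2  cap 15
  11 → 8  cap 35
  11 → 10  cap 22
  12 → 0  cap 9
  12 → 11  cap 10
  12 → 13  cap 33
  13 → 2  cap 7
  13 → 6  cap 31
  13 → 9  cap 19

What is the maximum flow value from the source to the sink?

Maximum flow value: 35

augment #1: 5→0→7→8 bottleneck 4, total now 4
augment #2: 5→2→3→8 bottleneck 17, total now 21
augment #3: 5→12→11→8 bottleneck 9, total now 30
augment #4: 5→0→7→3→8 bottleneck 5, total now 35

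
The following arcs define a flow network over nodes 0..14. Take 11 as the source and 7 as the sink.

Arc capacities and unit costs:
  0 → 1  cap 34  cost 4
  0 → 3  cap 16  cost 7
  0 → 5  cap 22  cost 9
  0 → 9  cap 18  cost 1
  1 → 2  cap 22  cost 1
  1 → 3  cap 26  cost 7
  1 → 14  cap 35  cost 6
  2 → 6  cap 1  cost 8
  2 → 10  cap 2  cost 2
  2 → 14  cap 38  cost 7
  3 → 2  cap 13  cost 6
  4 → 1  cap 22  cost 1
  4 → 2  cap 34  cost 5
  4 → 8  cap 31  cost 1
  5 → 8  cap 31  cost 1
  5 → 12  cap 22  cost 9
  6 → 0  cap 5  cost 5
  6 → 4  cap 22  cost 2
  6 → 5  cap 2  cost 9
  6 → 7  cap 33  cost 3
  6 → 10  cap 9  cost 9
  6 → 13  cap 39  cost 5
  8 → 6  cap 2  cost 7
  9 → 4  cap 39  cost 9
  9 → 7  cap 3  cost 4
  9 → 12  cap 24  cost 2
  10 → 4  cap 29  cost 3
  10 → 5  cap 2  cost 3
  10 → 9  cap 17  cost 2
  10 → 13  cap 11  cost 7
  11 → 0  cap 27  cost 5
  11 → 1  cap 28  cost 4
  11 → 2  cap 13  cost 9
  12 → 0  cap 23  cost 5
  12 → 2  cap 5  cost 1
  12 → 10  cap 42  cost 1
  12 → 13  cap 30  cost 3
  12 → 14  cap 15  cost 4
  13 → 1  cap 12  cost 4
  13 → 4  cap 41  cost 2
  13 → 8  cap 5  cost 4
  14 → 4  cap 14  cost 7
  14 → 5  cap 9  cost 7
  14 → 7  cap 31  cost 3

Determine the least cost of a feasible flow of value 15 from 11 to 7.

Minimum cost for 15 units: 186

shortest-cost path #1: 11→0→9→7 push 3 @ unit cost 10 (adds 30)
shortest-cost path #2: 11→1→14→7 push 12 @ unit cost 13 (adds 156)
total cost = 186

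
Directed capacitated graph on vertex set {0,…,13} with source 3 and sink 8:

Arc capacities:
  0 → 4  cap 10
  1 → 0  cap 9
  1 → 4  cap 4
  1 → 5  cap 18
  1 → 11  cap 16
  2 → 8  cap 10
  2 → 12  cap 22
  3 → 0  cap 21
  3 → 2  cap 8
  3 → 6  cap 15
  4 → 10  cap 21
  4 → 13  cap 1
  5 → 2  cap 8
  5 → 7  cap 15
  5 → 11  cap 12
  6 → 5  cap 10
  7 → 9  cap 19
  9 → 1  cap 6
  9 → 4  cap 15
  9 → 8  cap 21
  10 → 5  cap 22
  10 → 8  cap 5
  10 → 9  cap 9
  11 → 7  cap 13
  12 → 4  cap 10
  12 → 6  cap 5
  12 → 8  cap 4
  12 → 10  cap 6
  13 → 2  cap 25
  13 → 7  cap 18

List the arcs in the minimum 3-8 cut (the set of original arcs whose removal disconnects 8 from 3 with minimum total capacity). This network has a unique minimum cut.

Min-cut arcs: {(0,4), (3,2), (6,5)} (total capacity 28)

augment #1: 3→2→8 push 8
augment #2: 3→0→4→10→8 push 5
augment #3: 3→6→5→2→8 push 2
augment #4: 3→0→4→10→9→8 push 5
augment #5: 3→6→5→2→12→8 push 4
augment #6: 3→6→5→7→9→8 push 4
max flow = 28; residual-reachable set from 3 gives S-side
cut edges (S→T): {(0,4), (3,2), (6,5)} total cap 28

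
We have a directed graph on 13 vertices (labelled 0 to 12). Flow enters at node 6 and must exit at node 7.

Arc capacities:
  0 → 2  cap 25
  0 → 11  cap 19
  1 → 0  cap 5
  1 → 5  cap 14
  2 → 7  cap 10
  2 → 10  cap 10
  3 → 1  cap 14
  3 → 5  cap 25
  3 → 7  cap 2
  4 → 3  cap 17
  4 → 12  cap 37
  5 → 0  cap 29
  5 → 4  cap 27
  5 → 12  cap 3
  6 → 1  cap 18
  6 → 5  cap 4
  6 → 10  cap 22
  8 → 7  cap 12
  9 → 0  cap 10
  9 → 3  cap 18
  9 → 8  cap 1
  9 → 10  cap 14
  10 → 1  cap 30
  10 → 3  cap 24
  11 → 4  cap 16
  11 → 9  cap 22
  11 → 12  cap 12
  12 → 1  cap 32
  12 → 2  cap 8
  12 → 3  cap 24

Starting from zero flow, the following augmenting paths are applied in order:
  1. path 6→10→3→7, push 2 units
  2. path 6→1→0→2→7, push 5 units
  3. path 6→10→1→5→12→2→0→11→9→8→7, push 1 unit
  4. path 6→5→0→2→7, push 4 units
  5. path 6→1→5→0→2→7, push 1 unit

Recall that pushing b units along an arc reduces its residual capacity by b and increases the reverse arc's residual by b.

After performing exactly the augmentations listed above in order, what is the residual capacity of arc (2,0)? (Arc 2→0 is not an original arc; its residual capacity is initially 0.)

Residual capacity of (2,0): 9

after path 1 (6→10→3→7, push 2): res(2,0)=0
after path 2 (6→1→0→2→7, push 5): res(2,0)=5
after path 3 (6→10→1→5→12→2→0→11→9→8→7, push 1): res(2,0)=4
after path 4 (6→5→0→2→7, push 4): res(2,0)=8
after path 5 (6→1→5→0→2→7, push 1): res(2,0)=9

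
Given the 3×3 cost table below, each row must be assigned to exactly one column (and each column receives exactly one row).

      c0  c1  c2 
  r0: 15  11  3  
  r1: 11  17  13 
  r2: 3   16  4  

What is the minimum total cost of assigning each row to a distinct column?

Minimum assignment cost: 23

optimal assignment: row0→col2 (cost 3), row1→col1 (cost 17), row2→col0 (cost 3)
total = 3 + 17 + 3 = 23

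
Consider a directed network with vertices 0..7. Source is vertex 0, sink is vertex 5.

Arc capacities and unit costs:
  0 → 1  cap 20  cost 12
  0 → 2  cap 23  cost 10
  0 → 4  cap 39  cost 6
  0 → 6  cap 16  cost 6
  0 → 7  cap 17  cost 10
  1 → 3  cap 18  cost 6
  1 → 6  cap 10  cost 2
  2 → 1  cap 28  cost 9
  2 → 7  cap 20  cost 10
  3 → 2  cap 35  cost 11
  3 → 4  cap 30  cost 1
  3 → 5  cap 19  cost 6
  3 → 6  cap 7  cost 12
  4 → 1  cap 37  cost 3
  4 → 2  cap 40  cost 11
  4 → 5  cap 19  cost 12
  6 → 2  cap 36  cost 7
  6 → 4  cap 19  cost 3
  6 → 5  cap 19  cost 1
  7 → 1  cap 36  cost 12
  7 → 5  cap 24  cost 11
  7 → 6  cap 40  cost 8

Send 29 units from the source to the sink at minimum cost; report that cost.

shortest-cost path #1: 0→6→5 push 16 @ unit cost 7 (adds 112)
shortest-cost path #2: 0→4→1→6→5 push 3 @ unit cost 12 (adds 36)
shortest-cost path #3: 0→4→5 push 10 @ unit cost 18 (adds 180)
total cost = 328

Minimum cost for 29 units: 328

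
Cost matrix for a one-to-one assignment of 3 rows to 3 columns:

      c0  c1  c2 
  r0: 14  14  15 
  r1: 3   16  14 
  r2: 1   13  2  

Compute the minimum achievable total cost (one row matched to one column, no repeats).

Minimum assignment cost: 19

optimal assignment: row0→col1 (cost 14), row1→col0 (cost 3), row2→col2 (cost 2)
total = 14 + 3 + 2 = 19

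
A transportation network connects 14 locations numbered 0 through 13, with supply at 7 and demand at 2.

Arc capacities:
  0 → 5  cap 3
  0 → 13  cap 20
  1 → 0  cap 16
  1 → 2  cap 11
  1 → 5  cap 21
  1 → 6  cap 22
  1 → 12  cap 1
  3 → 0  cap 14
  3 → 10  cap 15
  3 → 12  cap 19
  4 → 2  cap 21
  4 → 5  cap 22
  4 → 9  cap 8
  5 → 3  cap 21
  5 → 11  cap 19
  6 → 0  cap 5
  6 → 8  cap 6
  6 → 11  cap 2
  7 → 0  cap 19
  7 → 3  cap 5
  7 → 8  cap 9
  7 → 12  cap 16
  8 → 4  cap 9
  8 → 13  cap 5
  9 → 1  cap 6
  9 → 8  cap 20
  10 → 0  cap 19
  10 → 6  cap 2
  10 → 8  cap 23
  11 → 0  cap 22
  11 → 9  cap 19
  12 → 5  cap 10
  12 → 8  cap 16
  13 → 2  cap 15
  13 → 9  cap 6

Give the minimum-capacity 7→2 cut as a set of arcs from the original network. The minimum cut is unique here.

augment #1: 7→0→13→2 push 15
augment #2: 7→8→4→2 push 9
augment #3: 7→0→13→9→1→2 push 4
augment #4: 7→3→0→13→9→1→2 push 1
augment #5: 7→12→5→11→9→1→2 push 1
max flow = 30; residual-reachable set from 7 gives S-side
cut edges (S→T): {(8,4), (9,1), (13,2)} total cap 30

Min-cut arcs: {(8,4), (9,1), (13,2)} (total capacity 30)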